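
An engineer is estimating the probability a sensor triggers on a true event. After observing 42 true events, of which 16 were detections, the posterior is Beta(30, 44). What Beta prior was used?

A Beta(α, β) prior with s successes and f failures in binomial data gives a Beta(α+s, β+f) posterior.
So α = 30 − 16 = 14 and β = 44 − 26 = 18.

Beta(14, 18)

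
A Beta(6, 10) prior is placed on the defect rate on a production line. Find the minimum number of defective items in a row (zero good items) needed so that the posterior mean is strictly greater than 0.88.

After k defective items and 0 good items the posterior is Beta(6+k, 10), with mean (6+k)/(6+10+k).
Set (6+k)/(16+k) > 0.88 and solve: k > (0.88·16 − 6)/(1 − 0.88) = 67.333.
The smallest integer exceeding 67.333 is 68, and checking k=68: (74)/(84) = 0.8810 > 0.88.

k = 68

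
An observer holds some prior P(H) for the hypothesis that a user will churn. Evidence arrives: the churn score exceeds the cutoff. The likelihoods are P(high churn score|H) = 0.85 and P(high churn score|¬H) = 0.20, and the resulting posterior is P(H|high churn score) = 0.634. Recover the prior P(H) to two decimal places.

Bayes' rule in odds form gives O(H|E) = O(H)·[P(E|H)/P(E|¬H)], hence O(H) = O(H|E)/LR.
Posterior odds = 0.634/(1−0.634) = 1.7322. LR = 0.85/0.20 = 4.2500.
Prior odds = 1.7322/4.2500 = 0.4076, so P(H) = 0.4076/(1+0.4076) ≈ 0.29.

P(H) = 0.29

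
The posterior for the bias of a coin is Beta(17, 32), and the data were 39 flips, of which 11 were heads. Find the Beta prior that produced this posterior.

Beta(6, 4)

Beta is conjugate to the binomial likelihood: posterior = Beta(a+s, b+f).
So a = 17 − 11 = 6 and b = 32 − 28 = 4.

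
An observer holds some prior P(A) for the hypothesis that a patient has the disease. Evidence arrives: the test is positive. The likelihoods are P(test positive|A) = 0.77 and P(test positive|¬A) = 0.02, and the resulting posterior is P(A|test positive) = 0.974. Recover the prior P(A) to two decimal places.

P(A) = 0.49

In odds form, posterior odds = prior odds × likelihood ratio, so prior odds = posterior odds ÷ LR.
Posterior odds = 0.974/(1−0.974) = 37.4615. LR = 0.77/0.02 = 38.5000.
Prior odds = 37.4615/38.5000 = 0.9730, so P(A) = 0.9730/(1+0.9730) ≈ 0.49.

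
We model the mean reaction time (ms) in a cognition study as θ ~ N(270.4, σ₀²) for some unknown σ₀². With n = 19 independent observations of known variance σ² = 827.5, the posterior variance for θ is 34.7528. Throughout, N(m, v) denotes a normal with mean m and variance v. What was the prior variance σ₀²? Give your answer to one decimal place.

σ₀² = 172.0

Posterior precision equals prior precision plus data precision: 1/σ_n² = 1/σ₀² + n/σ².
So 1/σ₀² = 1/34.7528 − 19/827.5 = 0.028775 − 0.022961 = 0.005814.
Hence σ₀² = 1/0.005814 ≈ 172.0.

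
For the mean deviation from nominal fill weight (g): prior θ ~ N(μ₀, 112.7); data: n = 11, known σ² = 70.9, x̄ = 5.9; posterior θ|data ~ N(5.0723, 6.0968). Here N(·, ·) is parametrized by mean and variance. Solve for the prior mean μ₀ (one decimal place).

μ₀ = -9.4

The posterior mean is a precision-weighted average: μ_n = (τ₀μ₀ + τ_data·x̄)/(τ₀+τ_data), with τ₀=1/σ₀² and τ_data=n/σ².
Here τ₀ = 1/112.7 = 0.008873 and τ_data = 11/70.9 = 0.155148, so τ_n = 0.164021.
Rearranging for μ₀: μ₀ = (μ_n·τ_n − τ_data·x̄)/τ₀ = (5.0723·0.164021 − 0.155148·5.9) / 0.008873 = -0.083409/0.008873 ≈ -9.4.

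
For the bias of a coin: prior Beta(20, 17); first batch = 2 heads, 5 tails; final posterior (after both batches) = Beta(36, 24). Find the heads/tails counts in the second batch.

Because Beta–binomial updating is additive in the counts, the combined data contributed (α_post−α_prior, β_post−β_prior) successes and failures.
Total across both batches: 36−20=16 heads, 24−17=7 tails.
Subtract the first batch: 16−2=14 heads and 7−5=2 tails.

14 heads and 2 tails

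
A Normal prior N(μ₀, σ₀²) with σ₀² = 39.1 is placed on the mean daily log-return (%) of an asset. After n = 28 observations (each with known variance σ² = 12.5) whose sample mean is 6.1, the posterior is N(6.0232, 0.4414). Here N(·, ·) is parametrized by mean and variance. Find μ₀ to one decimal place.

μ₀ = -0.7

With known observation variance, the Normal–Normal posterior has precision τ_n = τ₀ + n/σ² and mean μ_n = (τ₀μ₀ + (n/σ²)x̄)/τ_n.
Here τ₀ = 1/39.1 = 0.025575 and τ_data = 28/12.5 = 2.240000, so τ_n = 2.265575.
Rearranging for μ₀: μ₀ = (μ_n·τ_n − τ_data·x̄)/τ₀ = (6.0232·2.265575 − 2.240000·6.1) / 0.025575 = -0.017989/0.025575 ≈ -0.7.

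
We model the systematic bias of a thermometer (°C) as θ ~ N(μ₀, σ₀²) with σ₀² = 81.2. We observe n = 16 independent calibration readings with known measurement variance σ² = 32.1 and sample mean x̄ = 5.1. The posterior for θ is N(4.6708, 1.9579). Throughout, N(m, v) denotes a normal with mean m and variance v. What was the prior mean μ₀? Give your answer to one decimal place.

With known observation variance, the Normal–Normal posterior has precision τ_n = τ₀ + n/σ² and mean μ_n = (τ₀μ₀ + (n/σ²)x̄)/τ_n.
Here τ₀ = 1/81.2 = 0.012315 and τ_data = 16/32.1 = 0.498442, so τ_n = 0.510757.
Rearranging for μ₀: μ₀ = (μ_n·τ_n − τ_data·x̄)/τ₀ = (4.6708·0.510757 − 0.498442·5.1) / 0.012315 = -0.156410/0.012315 ≈ -12.7.

μ₀ = -12.7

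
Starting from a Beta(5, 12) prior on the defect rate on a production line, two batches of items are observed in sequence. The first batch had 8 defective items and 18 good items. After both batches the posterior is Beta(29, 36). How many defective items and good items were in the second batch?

Because Beta–binomial updating is additive in the counts, the combined data contributed (α_post−α_prior, β_post−β_prior) successes and failures.
Total across both batches: 29−5=24 defective items, 36−12=24 good items.
Subtract the first batch: 24−8=16 defective items and 24−18=6 good items.

16 defective items and 6 good items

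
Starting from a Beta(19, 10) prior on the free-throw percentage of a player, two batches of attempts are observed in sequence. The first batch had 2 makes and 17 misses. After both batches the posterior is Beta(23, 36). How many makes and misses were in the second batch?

2 makes and 9 misses

Sequential conjugate updates are equivalent to a single update on the pooled data, so total successes = posterior α − prior α and total failures = posterior β − prior β.
Total across both batches: 23−19=4 makes, 36−10=26 misses.
Subtract the first batch: 4−2=2 makes and 26−17=9 misses.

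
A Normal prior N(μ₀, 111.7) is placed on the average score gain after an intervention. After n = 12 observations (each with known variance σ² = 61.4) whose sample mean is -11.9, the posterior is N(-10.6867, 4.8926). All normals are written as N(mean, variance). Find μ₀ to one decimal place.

With known observation variance, the Normal–Normal posterior has precision τ_n = τ₀ + n/σ² and mean μ_n = (τ₀μ₀ + (n/σ²)x̄)/τ_n.
Here τ₀ = 1/111.7 = 0.008953 and τ_data = 12/61.4 = 0.195440, so τ_n = 0.204393.
Rearranging for μ₀: μ₀ = (μ_n·τ_n − τ_data·x̄)/τ₀ = (-10.6867·0.204393 − 0.195440·-11.9) / 0.008953 = 0.141449/0.008953 ≈ 15.8.

μ₀ = 15.8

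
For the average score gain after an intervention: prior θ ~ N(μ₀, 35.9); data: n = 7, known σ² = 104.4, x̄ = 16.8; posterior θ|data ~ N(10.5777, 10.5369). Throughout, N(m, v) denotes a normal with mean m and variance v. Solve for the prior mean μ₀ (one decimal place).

μ₀ = -4.4

The posterior mean is a precision-weighted average: μ_n = (τ₀μ₀ + τ_data·x̄)/(τ₀+τ_data), with τ₀=1/σ₀² and τ_data=n/σ².
Here τ₀ = 1/35.9 = 0.027855 and τ_data = 7/104.4 = 0.067050, so τ_n = 0.094905.
Rearranging for μ₀: μ₀ = (μ_n·τ_n − τ_data·x̄)/τ₀ = (10.5777·0.094905 − 0.067050·16.8) / 0.027855 = -0.122563/0.027855 ≈ -4.4.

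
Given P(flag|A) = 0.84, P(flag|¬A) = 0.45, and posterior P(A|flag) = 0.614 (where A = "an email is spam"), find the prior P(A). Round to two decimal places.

In odds form, posterior odds = prior odds × likelihood ratio, so prior odds = posterior odds ÷ LR.
Posterior odds = 0.614/(1−0.614) = 1.5907. LR = 0.84/0.45 = 1.8667.
Prior odds = 1.5907/1.8667 = 0.8521, so P(A) = 0.8521/(1+0.8521) ≈ 0.46.

P(A) = 0.46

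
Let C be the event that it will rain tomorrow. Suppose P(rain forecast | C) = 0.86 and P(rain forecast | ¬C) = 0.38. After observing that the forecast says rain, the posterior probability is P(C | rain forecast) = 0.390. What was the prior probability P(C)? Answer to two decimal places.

Bayes' rule in odds form gives O(C|E) = O(C)·[P(E|C)/P(E|¬C)], hence O(C) = O(C|E)/LR.
Posterior odds = 0.390/(1−0.390) = 0.6393. LR = 0.86/0.38 = 2.2632.
Prior odds = 0.6393/2.2632 = 0.2825, so P(C) = 0.2825/(1+0.2825) ≈ 0.22.

P(C) = 0.22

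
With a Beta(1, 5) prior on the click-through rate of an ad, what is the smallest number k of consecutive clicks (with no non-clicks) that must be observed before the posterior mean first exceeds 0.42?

k = 3

After k clicks and 0 non-clicks the posterior is Beta(1+k, 5), with mean (1+k)/(1+5+k).
Set (1+k)/(6+k) > 0.42 and solve: k > (0.42·6 − 1)/(1 − 0.42) = 2.621.
The smallest integer exceeding 2.621 is 3, and checking k=3: (4)/(9) = 0.4444 > 0.42.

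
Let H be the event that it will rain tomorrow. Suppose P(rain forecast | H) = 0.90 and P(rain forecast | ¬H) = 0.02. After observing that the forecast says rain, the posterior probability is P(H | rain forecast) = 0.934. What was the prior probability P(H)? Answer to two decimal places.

P(H) = 0.24

Bayes' rule in odds form gives O(H|E) = O(H)·[P(E|H)/P(E|¬H)], hence O(H) = O(H|E)/LR.
Posterior odds = 0.934/(1−0.934) = 14.1515. LR = 0.90/0.02 = 45.0000.
Prior odds = 14.1515/45.0000 = 0.3145, so P(H) = 0.3145/(1+0.3145) ≈ 0.24.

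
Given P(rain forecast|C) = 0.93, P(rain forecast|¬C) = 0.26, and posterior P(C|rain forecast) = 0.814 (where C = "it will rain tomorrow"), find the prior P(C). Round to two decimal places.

P(C) = 0.55

In odds form, posterior odds = prior odds × likelihood ratio, so prior odds = posterior odds ÷ LR.
Posterior odds = 0.814/(1−0.814) = 4.3763. LR = 0.93/0.26 = 3.5769.
Prior odds = 4.3763/3.5769 = 1.2235, so P(C) = 1.2235/(1+1.2235) ≈ 0.55.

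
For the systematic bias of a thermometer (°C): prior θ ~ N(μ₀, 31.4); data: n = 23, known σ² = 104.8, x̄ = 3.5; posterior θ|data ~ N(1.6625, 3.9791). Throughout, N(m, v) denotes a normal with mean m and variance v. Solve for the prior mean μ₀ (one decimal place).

The posterior mean is a precision-weighted average: μ_n = (τ₀μ₀ + τ_data·x̄)/(τ₀+τ_data), with τ₀=1/σ₀² and τ_data=n/σ².
Here τ₀ = 1/31.4 = 0.031847 and τ_data = 23/104.8 = 0.219466, so τ_n = 0.251313.
Rearranging for μ₀: μ₀ = (μ_n·τ_n − τ_data·x̄)/τ₀ = (1.6625·0.251313 − 0.219466·3.5) / 0.031847 = -0.350323/0.031847 ≈ -11.0.

μ₀ = -11.0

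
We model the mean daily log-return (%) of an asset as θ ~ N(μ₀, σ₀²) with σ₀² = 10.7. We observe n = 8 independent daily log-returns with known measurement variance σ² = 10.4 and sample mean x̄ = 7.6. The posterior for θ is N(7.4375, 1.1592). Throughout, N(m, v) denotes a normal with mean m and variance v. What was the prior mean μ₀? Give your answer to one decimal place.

The posterior mean is a precision-weighted average: μ_n = (τ₀μ₀ + τ_data·x̄)/(τ₀+τ_data), with τ₀=1/σ₀² and τ_data=n/σ².
Here τ₀ = 1/10.7 = 0.093458 and τ_data = 8/10.4 = 0.769231, so τ_n = 0.862689.
Rearranging for μ₀: μ₀ = (μ_n·τ_n − τ_data·x̄)/τ₀ = (7.4375·0.862689 − 0.769231·7.6) / 0.093458 = 0.570094/0.093458 ≈ 6.1.

μ₀ = 6.1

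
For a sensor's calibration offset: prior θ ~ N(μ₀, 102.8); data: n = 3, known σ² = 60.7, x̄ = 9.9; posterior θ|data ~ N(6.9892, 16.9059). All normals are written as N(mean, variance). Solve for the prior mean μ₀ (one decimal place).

The posterior mean is a precision-weighted average: μ_n = (τ₀μ₀ + τ_data·x̄)/(τ₀+τ_data), with τ₀=1/σ₀² and τ_data=n/σ².
Here τ₀ = 1/102.8 = 0.009728 and τ_data = 3/60.7 = 0.049423, so τ_n = 0.059151.
Rearranging for μ₀: μ₀ = (μ_n·τ_n − τ_data·x̄)/τ₀ = (6.9892·0.059151 − 0.049423·9.9) / 0.009728 = -0.075870/0.009728 ≈ -7.8.

μ₀ = -7.8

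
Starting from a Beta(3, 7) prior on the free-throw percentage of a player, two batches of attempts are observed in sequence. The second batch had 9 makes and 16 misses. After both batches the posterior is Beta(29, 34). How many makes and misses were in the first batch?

17 makes and 11 misses

Because Beta–binomial updating is additive in the counts, the combined data contributed (α_post−α_prior, β_post−β_prior) successes and failures.
Total across both batches: 29−3=26 makes, 34−7=27 misses.
Subtract the second batch: 26−9=17 makes and 27−16=11 misses.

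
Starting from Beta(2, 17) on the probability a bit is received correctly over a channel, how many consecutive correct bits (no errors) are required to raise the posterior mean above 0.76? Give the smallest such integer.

k = 52

After k correct bits and 0 errors the posterior is Beta(2+k, 17), with mean (2+k)/(2+17+k).
Set (2+k)/(19+k) > 0.76 and solve: k > (0.76·19 − 2)/(1 − 0.76) = 51.833.
The smallest integer exceeding 51.833 is 52.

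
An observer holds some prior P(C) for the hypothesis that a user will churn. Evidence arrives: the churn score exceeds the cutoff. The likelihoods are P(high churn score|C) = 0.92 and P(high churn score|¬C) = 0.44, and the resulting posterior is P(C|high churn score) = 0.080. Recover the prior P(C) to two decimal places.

Bayes' rule in odds form gives O(C|E) = O(C)·[P(E|C)/P(E|¬C)], hence O(C) = O(C|E)/LR.
Posterior odds = 0.080/(1−0.080) = 0.0870. LR = 0.92/0.44 = 2.0909.
Prior odds = 0.0870/2.0909 = 0.0416, so P(C) = 0.0416/(1+0.0416) ≈ 0.04.

P(C) = 0.04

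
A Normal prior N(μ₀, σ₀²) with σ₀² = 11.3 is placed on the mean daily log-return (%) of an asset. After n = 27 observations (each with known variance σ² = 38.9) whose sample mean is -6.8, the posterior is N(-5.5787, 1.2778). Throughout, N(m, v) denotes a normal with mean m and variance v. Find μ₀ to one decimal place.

With known observation variance, the Normal–Normal posterior has precision τ_n = τ₀ + n/σ² and mean μ_n = (τ₀μ₀ + (n/σ²)x̄)/τ_n.
Here τ₀ = 1/11.3 = 0.088496 and τ_data = 27/38.9 = 0.694087, so τ_n = 0.782583.
Rearranging for μ₀: μ₀ = (μ_n·τ_n − τ_data·x̄)/τ₀ = (-5.5787·0.782583 − 0.694087·-6.8) / 0.088496 = 0.353996/0.088496 ≈ 4.0.

μ₀ = 4.0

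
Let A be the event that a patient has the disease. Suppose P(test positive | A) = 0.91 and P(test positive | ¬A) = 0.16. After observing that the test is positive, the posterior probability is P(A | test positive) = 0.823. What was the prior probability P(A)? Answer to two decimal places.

Bayes' rule in odds form gives O(A|E) = O(A)·[P(E|A)/P(E|¬A)], hence O(A) = O(A|E)/LR.
Posterior odds = 0.823/(1−0.823) = 4.6497. LR = 0.91/0.16 = 5.6875.
Prior odds = 4.6497/5.6875 = 0.8175, so P(A) = 0.8175/(1+0.8175) ≈ 0.45.

P(A) = 0.45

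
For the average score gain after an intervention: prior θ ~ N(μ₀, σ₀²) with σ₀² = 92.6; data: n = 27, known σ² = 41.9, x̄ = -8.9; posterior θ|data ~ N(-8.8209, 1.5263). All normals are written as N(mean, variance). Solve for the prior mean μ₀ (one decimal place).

With known observation variance, the Normal–Normal posterior has precision τ_n = τ₀ + n/σ² and mean μ_n = (τ₀μ₀ + (n/σ²)x̄)/τ_n.
Here τ₀ = 1/92.6 = 0.010799 and τ_data = 27/41.9 = 0.644391, so τ_n = 0.655190.
Rearranging for μ₀: μ₀ = (μ_n·τ_n − τ_data·x̄)/τ₀ = (-8.8209·0.655190 − 0.644391·-8.9) / 0.010799 = -0.044286/0.010799 ≈ -4.1.

μ₀ = -4.1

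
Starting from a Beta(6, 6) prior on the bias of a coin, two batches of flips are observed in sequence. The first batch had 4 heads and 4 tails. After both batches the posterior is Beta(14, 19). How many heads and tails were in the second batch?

4 heads and 9 tails

Because Beta–binomial updating is additive in the counts, the combined data contributed (α_post−α_prior, β_post−β_prior) successes and failures.
Total across both batches: 14−6=8 heads, 19−6=13 tails.
Subtract the first batch: 8−4=4 heads and 13−4=9 tails.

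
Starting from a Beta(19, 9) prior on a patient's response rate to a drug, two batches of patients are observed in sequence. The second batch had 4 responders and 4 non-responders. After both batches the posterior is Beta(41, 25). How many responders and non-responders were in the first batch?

Because Beta–binomial updating is additive in the counts, the combined data contributed (α_post−α_prior, β_post−β_prior) successes and failures.
Total across both batches: 41−19=22 responders, 25−9=16 non-responders.
Subtract the second batch: 22−4=18 responders and 16−4=12 non-responders.

18 responders and 12 non-responders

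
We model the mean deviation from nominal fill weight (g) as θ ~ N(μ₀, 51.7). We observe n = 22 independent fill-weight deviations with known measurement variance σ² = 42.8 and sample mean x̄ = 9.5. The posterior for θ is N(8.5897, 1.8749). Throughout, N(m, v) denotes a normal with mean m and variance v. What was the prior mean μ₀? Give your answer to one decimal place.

μ₀ = -15.6

The posterior mean is a precision-weighted average: μ_n = (τ₀μ₀ + τ_data·x̄)/(τ₀+τ_data), with τ₀=1/σ₀² and τ_data=n/σ².
Here τ₀ = 1/51.7 = 0.019342 and τ_data = 22/42.8 = 0.514019, so τ_n = 0.533361.
Rearranging for μ₀: μ₀ = (μ_n·τ_n − τ_data·x̄)/τ₀ = (8.5897·0.533361 − 0.514019·9.5) / 0.019342 = -0.301770/0.019342 ≈ -15.6.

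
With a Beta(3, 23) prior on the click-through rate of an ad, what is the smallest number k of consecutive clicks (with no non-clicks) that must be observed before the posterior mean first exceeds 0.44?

k = 16

After k clicks and 0 non-clicks the posterior is Beta(3+k, 23), with mean (3+k)/(3+23+k).
Set (3+k)/(26+k) > 0.44 and solve: k > (0.44·26 − 3)/(1 − 0.44) = 15.071.
The smallest integer exceeding 15.071 is 16, and checking k=16: (19)/(42) = 0.4524 > 0.44.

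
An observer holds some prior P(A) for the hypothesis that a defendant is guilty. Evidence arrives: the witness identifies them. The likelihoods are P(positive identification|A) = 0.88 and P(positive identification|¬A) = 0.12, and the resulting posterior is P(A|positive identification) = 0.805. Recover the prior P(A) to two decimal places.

P(A) = 0.36

Bayes' rule in odds form gives O(A|E) = O(A)·[P(E|A)/P(E|¬A)], hence O(A) = O(A|E)/LR.
Posterior odds = 0.805/(1−0.805) = 4.1282. LR = 0.88/0.12 = 7.3333.
Prior odds = 4.1282/7.3333 = 0.5629, so P(A) = 0.5629/(1+0.5629) ≈ 0.36.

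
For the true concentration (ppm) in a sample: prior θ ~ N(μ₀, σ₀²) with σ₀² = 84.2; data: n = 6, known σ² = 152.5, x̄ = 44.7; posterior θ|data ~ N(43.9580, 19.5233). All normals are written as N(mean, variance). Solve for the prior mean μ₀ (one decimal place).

μ₀ = 41.5

With known observation variance, the Normal–Normal posterior has precision τ_n = τ₀ + n/σ² and mean μ_n = (τ₀μ₀ + (n/σ²)x̄)/τ_n.
Here τ₀ = 1/84.2 = 0.011876 and τ_data = 6/152.5 = 0.039344, so τ_n = 0.051220.
Rearranging for μ₀: μ₀ = (μ_n·τ_n − τ_data·x̄)/τ₀ = (43.9580·0.051220 − 0.039344·44.7) / 0.011876 = 0.492852/0.011876 ≈ 41.5.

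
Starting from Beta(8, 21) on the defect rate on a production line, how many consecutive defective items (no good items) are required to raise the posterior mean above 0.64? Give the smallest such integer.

k = 30

After k defective items and 0 good items the posterior is Beta(8+k, 21), with mean (8+k)/(8+21+k).
Set (8+k)/(29+k) > 0.64 and solve: k > (0.64·29 − 8)/(1 − 0.64) = 29.333.
The smallest integer exceeding 29.333 is 30, and checking k=30: (38)/(59) = 0.6441 > 0.64.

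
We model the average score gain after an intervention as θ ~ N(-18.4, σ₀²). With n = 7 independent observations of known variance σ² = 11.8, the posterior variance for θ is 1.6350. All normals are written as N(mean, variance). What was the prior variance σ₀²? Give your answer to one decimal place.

σ₀² = 54.3

Posterior precision equals prior precision plus data precision: 1/σ_n² = 1/σ₀² + n/σ².
So 1/σ₀² = 1/1.6350 − 7/11.8 = 0.611621 − 0.593220 = 0.018401.
Hence σ₀² = 1/0.018401 ≈ 54.3.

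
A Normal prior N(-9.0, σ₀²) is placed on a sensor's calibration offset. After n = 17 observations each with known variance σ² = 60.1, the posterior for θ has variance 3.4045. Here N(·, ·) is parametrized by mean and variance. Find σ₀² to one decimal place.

σ₀² = 92.0

Posterior precision equals prior precision plus data precision: 1/σ_n² = 1/σ₀² + n/σ².
So 1/σ₀² = 1/3.4045 − 17/60.1 = 0.293729 − 0.282862 = 0.010867.
Hence σ₀² = 1/0.010867 ≈ 92.0.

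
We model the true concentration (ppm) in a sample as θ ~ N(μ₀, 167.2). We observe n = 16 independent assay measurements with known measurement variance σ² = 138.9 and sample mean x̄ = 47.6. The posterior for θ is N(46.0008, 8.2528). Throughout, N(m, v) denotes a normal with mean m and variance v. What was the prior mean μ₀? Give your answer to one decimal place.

μ₀ = 15.2

With known observation variance, the Normal–Normal posterior has precision τ_n = τ₀ + n/σ² and mean μ_n = (τ₀μ₀ + (n/σ²)x̄)/τ_n.
Here τ₀ = 1/167.2 = 0.005981 and τ_data = 16/138.9 = 0.115191, so τ_n = 0.121172.
Rearranging for μ₀: μ₀ = (μ_n·τ_n − τ_data·x̄)/τ₀ = (46.0008·0.121172 − 0.115191·47.6) / 0.005981 = 0.090917/0.005981 ≈ 15.2.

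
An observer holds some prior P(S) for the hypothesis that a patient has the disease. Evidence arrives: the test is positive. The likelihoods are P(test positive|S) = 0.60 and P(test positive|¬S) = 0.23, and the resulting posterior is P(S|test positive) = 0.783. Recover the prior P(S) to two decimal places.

P(S) = 0.58

Bayes' rule in odds form gives O(S|E) = O(S)·[P(E|S)/P(E|¬S)], hence O(S) = O(S|E)/LR.
Posterior odds = 0.783/(1−0.783) = 3.6083. LR = 0.60/0.23 = 2.6087.
Prior odds = 3.6083/2.6087 = 1.3832, so P(S) = 1.3832/(1+1.3832) ≈ 0.58.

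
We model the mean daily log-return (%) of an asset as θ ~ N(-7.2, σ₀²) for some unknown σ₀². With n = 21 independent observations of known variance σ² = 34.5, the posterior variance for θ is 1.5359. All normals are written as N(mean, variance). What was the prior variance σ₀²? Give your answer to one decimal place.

For the Normal–Normal model with known σ², precisions add: τ_n = τ₀ + n/σ².
So 1/σ₀² = 1/1.5359 − 21/34.5 = 0.651084 − 0.608696 = 0.042388.
Hence σ₀² = 1/0.042388 ≈ 23.6.

σ₀² = 23.6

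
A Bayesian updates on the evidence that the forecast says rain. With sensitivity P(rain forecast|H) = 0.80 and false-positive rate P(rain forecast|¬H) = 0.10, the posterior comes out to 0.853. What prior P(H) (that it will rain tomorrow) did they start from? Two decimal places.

Bayes' rule in odds form gives O(H|E) = O(H)·[P(E|H)/P(E|¬H)], hence O(H) = O(H|E)/LR.
Posterior odds = 0.853/(1−0.853) = 5.8027. LR = 0.80/0.10 = 8.0000.
Prior odds = 5.8027/8.0000 = 0.7253, so P(H) = 0.7253/(1+0.7253) ≈ 0.42.

P(H) = 0.42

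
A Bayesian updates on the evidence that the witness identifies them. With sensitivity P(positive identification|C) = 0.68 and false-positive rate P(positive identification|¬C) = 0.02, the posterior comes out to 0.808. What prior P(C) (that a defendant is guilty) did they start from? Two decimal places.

Bayes' rule in odds form gives O(C|E) = O(C)·[P(E|C)/P(E|¬C)], hence O(C) = O(C|E)/LR.
Posterior odds = 0.808/(1−0.808) = 4.2083. LR = 0.68/0.02 = 34.0000.
Prior odds = 4.2083/34.0000 = 0.1238, so P(C) = 0.1238/(1+0.1238) ≈ 0.11.

P(C) = 0.11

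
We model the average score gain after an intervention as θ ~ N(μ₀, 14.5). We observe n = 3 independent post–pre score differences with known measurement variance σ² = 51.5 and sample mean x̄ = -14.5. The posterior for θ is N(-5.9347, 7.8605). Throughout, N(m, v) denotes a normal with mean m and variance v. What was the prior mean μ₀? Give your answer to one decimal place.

With known observation variance, the Normal–Normal posterior has precision τ_n = τ₀ + n/σ² and mean μ_n = (τ₀μ₀ + (n/σ²)x̄)/τ_n.
Here τ₀ = 1/14.5 = 0.068966 and τ_data = 3/51.5 = 0.058252, so τ_n = 0.127218.
Rearranging for μ₀: μ₀ = (μ_n·τ_n − τ_data·x̄)/τ₀ = (-5.9347·0.127218 − 0.058252·-14.5) / 0.068966 = 0.089653/0.068966 ≈ 1.3.

μ₀ = 1.3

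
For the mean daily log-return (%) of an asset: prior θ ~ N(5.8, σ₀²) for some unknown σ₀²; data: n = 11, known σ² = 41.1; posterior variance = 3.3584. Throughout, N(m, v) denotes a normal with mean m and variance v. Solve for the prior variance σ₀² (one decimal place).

For the Normal–Normal model with known σ², precisions add: τ_n = τ₀ + n/σ².
So 1/σ₀² = 1/3.3584 − 11/41.1 = 0.297761 − 0.267640 = 0.030121.
Hence σ₀² = 1/0.030121 ≈ 33.2.

σ₀² = 33.2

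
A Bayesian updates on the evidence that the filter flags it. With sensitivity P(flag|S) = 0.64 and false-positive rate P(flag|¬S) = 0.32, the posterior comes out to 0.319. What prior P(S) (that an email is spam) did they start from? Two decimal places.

P(S) = 0.19

Bayes' rule in odds form gives O(S|E) = O(S)·[P(E|S)/P(E|¬S)], hence O(S) = O(S|E)/LR.
Posterior odds = 0.319/(1−0.319) = 0.4684. LR = 0.64/0.32 = 2.0000.
Prior odds = 0.4684/2.0000 = 0.2342, so P(S) = 0.2342/(1+0.2342) ≈ 0.19.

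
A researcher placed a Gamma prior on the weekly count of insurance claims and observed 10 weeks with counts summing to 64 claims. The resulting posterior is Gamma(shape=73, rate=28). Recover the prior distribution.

Gamma(shape=9, rate=18)

A Gamma(α, β) prior (rate parametrization) on a Poisson rate with n observations summing to S gives posterior Gamma(α+S, β+n).
So α = 73 − 64 = 9 and β = 28 − 10 = 18.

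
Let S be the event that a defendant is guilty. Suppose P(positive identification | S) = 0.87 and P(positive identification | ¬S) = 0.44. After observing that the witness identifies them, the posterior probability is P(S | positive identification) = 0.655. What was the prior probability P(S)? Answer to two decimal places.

Bayes' rule in odds form gives O(S|E) = O(S)·[P(E|S)/P(E|¬S)], hence O(S) = O(S|E)/LR.
Posterior odds = 0.655/(1−0.655) = 1.8986. LR = 0.87/0.44 = 1.9773.
Prior odds = 1.8986/1.9773 = 0.9602, so P(S) = 0.9602/(1+0.9602) ≈ 0.49.

P(S) = 0.49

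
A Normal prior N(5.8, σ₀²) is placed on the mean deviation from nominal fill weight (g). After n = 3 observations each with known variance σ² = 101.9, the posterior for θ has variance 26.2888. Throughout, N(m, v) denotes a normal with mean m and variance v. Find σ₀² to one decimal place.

For the Normal–Normal model with known σ², precisions add: τ_n = τ₀ + n/σ².
So 1/σ₀² = 1/26.2888 − 3/101.9 = 0.038039 − 0.029441 = 0.008598.
Hence σ₀² = 1/0.008598 ≈ 116.3.

σ₀² = 116.3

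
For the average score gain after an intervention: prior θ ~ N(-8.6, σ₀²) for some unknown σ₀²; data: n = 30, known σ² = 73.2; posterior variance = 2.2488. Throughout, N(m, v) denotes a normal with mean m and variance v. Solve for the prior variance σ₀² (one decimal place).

σ₀² = 28.7

For the Normal–Normal model with known σ², precisions add: τ_n = τ₀ + n/σ².
So 1/σ₀² = 1/2.2488 − 30/73.2 = 0.444682 − 0.409836 = 0.034846.
Hence σ₀² = 1/0.034846 ≈ 28.7.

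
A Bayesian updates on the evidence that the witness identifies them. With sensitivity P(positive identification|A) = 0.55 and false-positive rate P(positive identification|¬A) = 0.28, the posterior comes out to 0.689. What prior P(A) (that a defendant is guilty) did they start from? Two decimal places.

P(A) = 0.53

Bayes' rule in odds form gives O(A|E) = O(A)·[P(E|A)/P(E|¬A)], hence O(A) = O(A|E)/LR.
Posterior odds = 0.689/(1−0.689) = 2.2154. LR = 0.55/0.28 = 1.9643.
Prior odds = 2.2154/1.9643 = 1.1278, so P(A) = 1.1278/(1+1.1278) ≈ 0.53.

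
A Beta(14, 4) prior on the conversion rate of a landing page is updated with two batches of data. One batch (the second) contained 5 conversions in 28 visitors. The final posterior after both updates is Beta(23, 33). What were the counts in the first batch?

Sequential conjugate updates are equivalent to a single update on the pooled data, so total successes = posterior α − prior α and total failures = posterior β − prior β.
Total across both batches: 23−14=9 conversions, 33−4=29 bounces.
Subtract the second batch: 9−5=4 conversions and 29−23=6 bounces.

4 conversions and 6 bounces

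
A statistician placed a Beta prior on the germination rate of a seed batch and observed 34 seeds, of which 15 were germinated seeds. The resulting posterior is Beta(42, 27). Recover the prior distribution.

Beta is conjugate to the binomial likelihood: posterior = Beta(a+s, b+f).
So a = 42 − 15 = 27 and b = 27 − 19 = 8.

Beta(27, 8)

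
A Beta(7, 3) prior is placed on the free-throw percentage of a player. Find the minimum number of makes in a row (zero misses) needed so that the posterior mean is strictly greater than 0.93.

After k makes and 0 misses the posterior is Beta(7+k, 3), with mean (7+k)/(7+3+k).
Set (7+k)/(10+k) > 0.93 and solve: k > (0.93·10 − 7)/(1 − 0.93) = 32.857.
The smallest integer exceeding 32.857 is 33.

k = 33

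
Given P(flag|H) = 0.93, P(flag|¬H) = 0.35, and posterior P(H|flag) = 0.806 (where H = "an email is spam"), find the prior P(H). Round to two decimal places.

P(H) = 0.61

Bayes' rule in odds form gives O(H|E) = O(H)·[P(E|H)/P(E|¬H)], hence O(H) = O(H|E)/LR.
Posterior odds = 0.806/(1−0.806) = 4.1546. LR = 0.93/0.35 = 2.6571.
Prior odds = 4.1546/2.6571 = 1.5636, so P(H) = 1.5636/(1+1.5636) ≈ 0.61.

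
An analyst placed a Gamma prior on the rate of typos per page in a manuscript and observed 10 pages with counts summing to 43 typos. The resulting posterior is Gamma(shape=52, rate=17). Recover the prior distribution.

Gamma(shape=9, rate=7)

Gamma–Poisson conjugacy: posterior shape = α + Σxᵢ, posterior rate = β + n.
So α = 52 − 43 = 9 and β = 17 − 10 = 7.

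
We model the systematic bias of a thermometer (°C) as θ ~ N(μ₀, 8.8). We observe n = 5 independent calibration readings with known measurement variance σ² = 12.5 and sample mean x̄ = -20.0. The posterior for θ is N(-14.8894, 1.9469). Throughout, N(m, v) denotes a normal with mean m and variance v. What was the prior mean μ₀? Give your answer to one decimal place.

With known observation variance, the Normal–Normal posterior has precision τ_n = τ₀ + n/σ² and mean μ_n = (τ₀μ₀ + (n/σ²)x̄)/τ_n.
Here τ₀ = 1/8.8 = 0.113636 and τ_data = 5/12.5 = 0.400000, so τ_n = 0.513636.
Rearranging for μ₀: μ₀ = (μ_n·τ_n − τ_data·x̄)/τ₀ = (-14.8894·0.513636 − 0.400000·-20.0) / 0.113636 = 0.352268/0.113636 ≈ 3.1.

μ₀ = 3.1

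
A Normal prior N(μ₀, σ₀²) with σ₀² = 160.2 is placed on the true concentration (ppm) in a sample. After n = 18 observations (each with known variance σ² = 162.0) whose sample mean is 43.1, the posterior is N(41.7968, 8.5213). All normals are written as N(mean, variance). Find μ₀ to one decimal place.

The posterior mean is a precision-weighted average: μ_n = (τ₀μ₀ + τ_data·x̄)/(τ₀+τ_data), with τ₀=1/σ₀² and τ_data=n/σ².
Here τ₀ = 1/160.2 = 0.006242 and τ_data = 18/162.0 = 0.111111, so τ_n = 0.117353.
Rearranging for μ₀: μ₀ = (μ_n·τ_n − τ_data·x̄)/τ₀ = (41.7968·0.117353 − 0.111111·43.1) / 0.006242 = 0.116096/0.006242 ≈ 18.6.

μ₀ = 18.6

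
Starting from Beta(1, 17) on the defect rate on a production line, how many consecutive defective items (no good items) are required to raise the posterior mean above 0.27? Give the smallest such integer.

k = 6

After k defective items and 0 good items the posterior is Beta(1+k, 17), with mean (1+k)/(1+17+k).
Set (1+k)/(18+k) > 0.27 and solve: k > (0.27·18 − 1)/(1 − 0.27) = 5.288.
The smallest integer exceeding 5.288 is 6, and checking k=6: (7)/(24) = 0.2917 > 0.27.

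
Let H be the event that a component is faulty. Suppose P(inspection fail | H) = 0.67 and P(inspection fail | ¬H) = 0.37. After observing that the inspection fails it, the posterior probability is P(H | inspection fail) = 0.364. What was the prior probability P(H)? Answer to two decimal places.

P(H) = 0.24

In odds form, posterior odds = prior odds × likelihood ratio, so prior odds = posterior odds ÷ LR.
Posterior odds = 0.364/(1−0.364) = 0.5723. LR = 0.67/0.37 = 1.8108.
Prior odds = 0.5723/1.8108 = 0.3160, so P(H) = 0.3160/(1+0.3160) ≈ 0.24.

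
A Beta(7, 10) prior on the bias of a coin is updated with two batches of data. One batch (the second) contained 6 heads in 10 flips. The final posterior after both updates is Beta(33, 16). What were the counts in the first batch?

Because Beta–binomial updating is additive in the counts, the combined data contributed (α_post−α_prior, β_post−β_prior) successes and failures.
Total across both batches: 33−7=26 heads, 16−10=6 tails.
Subtract the second batch: 26−6=20 heads and 6−4=2 tails.

20 heads and 2 tails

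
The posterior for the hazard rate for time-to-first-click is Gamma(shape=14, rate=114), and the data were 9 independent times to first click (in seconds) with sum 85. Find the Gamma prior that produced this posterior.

Gamma–exponential conjugacy: posterior shape = α + n, posterior rate = β + Σtᵢ.
So α = 14 − 9 = 5 and β = 114 − 85 = 29.

Gamma(shape=5, rate=29)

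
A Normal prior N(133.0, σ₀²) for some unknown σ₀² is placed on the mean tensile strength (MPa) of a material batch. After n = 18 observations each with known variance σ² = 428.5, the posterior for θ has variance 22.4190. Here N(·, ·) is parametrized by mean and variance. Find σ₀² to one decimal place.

For the Normal–Normal model with known σ², precisions add: τ_n = τ₀ + n/σ².
So 1/σ₀² = 1/22.4190 − 18/428.5 = 0.044605 − 0.042007 = 0.002598.
Hence σ₀² = 1/0.002598 ≈ 384.9.

σ₀² = 384.9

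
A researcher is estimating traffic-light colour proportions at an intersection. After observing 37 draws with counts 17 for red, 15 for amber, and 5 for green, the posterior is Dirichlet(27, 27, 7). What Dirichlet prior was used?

For a Dirichlet(α) prior with multinomial counts c, the posterior is Dirichlet(α + c) componentwise.
Subtract each count from the matching posterior parameter: 27−17=10, 27−15=12, 7−5=2.

Dirichlet(10, 12, 2)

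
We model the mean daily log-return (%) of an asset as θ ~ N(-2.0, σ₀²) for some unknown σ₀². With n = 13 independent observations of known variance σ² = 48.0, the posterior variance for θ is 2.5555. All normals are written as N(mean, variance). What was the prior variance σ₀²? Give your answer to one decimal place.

For the Normal–Normal model with known σ², precisions add: τ_n = τ₀ + n/σ².
So 1/σ₀² = 1/2.5555 − 13/48.0 = 0.391313 − 0.270833 = 0.120480.
Hence σ₀² = 1/0.120480 ≈ 8.3.

σ₀² = 8.3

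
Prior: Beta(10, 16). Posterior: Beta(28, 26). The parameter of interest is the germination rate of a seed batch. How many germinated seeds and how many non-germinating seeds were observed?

A Beta(α, β) prior with s successes and f failures in binomial data gives a Beta(α+s, β+f) posterior.
Match parameters: s=28−10=18, f=26−16=10.

18 germinated seeds and 10 non-germinating seeds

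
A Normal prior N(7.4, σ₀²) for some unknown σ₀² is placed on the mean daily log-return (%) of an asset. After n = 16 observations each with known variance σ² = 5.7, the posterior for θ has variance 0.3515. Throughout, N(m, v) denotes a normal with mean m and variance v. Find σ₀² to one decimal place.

For the Normal–Normal model with known σ², precisions add: τ_n = τ₀ + n/σ².
So 1/σ₀² = 1/0.3515 − 16/5.7 = 2.844950 − 2.807018 = 0.037932.
Hence σ₀² = 1/0.037932 ≈ 26.4.

σ₀² = 26.4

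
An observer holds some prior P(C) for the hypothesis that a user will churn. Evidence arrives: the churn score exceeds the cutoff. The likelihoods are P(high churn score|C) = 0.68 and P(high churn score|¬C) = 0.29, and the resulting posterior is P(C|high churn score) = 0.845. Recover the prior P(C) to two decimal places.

P(C) = 0.70

Bayes' rule in odds form gives O(C|E) = O(C)·[P(E|C)/P(E|¬C)], hence O(C) = O(C|E)/LR.
Posterior odds = 0.845/(1−0.845) = 5.4516. LR = 0.68/0.29 = 2.3448.
Prior odds = 5.4516/2.3448 = 2.3250, so P(C) = 2.3250/(1+2.3250) ≈ 0.70.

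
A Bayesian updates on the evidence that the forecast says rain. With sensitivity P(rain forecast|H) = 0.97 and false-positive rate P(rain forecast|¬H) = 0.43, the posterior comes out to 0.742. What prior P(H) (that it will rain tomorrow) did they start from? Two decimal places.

Bayes' rule in odds form gives O(H|E) = O(H)·[P(E|H)/P(E|¬H)], hence O(H) = O(H|E)/LR.
Posterior odds = 0.742/(1−0.742) = 2.8760. LR = 0.97/0.43 = 2.2558.
Prior odds = 2.8760/2.2558 = 1.2749, so P(H) = 1.2749/(1+1.2749) ≈ 0.56.

P(H) = 0.56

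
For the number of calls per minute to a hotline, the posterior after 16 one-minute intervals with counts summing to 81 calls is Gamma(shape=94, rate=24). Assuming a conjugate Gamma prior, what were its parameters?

A Gamma(α, β) prior (rate parametrization) on a Poisson rate with n observations summing to S gives posterior Gamma(α+S, β+n).
So α = 94 − 81 = 13 and β = 24 − 16 = 8.

Gamma(shape=13, rate=8)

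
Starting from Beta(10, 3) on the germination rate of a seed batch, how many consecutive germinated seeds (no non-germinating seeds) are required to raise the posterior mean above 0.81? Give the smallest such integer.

After k germinated seeds and 0 non-germinating seeds the posterior is Beta(10+k, 3), with mean (10+k)/(10+3+k).
Set (10+k)/(13+k) > 0.81 and solve: k > (0.81·13 − 10)/(1 − 0.81) = 2.789.
The smallest integer exceeding 2.789 is 3.

k = 3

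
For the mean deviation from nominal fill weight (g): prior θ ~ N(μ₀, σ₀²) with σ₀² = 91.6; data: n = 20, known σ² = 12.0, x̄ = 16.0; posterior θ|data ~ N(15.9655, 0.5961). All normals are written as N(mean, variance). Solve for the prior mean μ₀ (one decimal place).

μ₀ = 10.7

With known observation variance, the Normal–Normal posterior has precision τ_n = τ₀ + n/σ² and mean μ_n = (τ₀μ₀ + (n/σ²)x̄)/τ_n.
Here τ₀ = 1/91.6 = 0.010917 and τ_data = 20/12.0 = 1.666667, so τ_n = 1.677584.
Rearranging for μ₀: μ₀ = (μ_n·τ_n − τ_data·x̄)/τ₀ = (15.9655·1.677584 − 1.666667·16.0) / 0.010917 = 0.116795/0.010917 ≈ 10.7.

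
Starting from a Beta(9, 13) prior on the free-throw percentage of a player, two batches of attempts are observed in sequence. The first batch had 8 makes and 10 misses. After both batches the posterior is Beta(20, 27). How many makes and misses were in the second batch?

3 makes and 4 misses

Sequential conjugate updates are equivalent to a single update on the pooled data, so total successes = posterior α − prior α and total failures = posterior β − prior β.
Total across both batches: 20−9=11 makes, 27−13=14 misses.
Subtract the first batch: 11−8=3 makes and 14−10=4 misses.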